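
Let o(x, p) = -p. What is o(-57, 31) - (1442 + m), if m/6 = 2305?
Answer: -15303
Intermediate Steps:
m = 13830 (m = 6*2305 = 13830)
o(-57, 31) - (1442 + m) = -1*31 - (1442 + 13830) = -31 - 1*15272 = -31 - 15272 = -15303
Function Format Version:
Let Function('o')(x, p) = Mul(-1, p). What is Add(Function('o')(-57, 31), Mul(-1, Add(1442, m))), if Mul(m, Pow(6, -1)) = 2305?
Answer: -15303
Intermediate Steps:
m = 13830 (m = Mul(6, 2305) = 13830)
Add(Function('o')(-57, 31), Mul(-1, Add(1442, m))) = Add(Mul(-1, 31), Mul(-1, Add(1442, 13830))) = Add(-31, Mul(-1, 15272)) = Add(-31, -15272) = -15303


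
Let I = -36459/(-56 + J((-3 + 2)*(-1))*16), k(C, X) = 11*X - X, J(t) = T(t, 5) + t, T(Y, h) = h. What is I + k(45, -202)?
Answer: -117259/40 ≈ -2931.5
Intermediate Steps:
J(t) = 5 + t
k(C, X) = 10*X
I = -36459/40 (I = -36459/(-56 + (5 + (-3 + 2)*(-1))*16) = -36459/(-56 + (5 - 1*(-1))*16) = -36459/(-56 + (5 + 1)*16) = -36459/(-56 + 6*16) = -36459/(-56 + 96) = -36459/40 ≈ -911.47)
I + k(45, -202) = -36459/40 + 10*(-202) = -36459/40 - 2020 = -117259/40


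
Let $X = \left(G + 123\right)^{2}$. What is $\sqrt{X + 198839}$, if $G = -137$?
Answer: $3 \sqrt{22115} \approx 446.13$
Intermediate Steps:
$X = 196$ ($X = \left(-137 + 123\right)^{2} = \left(-14\right)^{2} = 196$)
$\sqrt{X + 198839} = \sqrt{196 + 198839} = \sqrt{199035} = 3 \sqrt{22115}$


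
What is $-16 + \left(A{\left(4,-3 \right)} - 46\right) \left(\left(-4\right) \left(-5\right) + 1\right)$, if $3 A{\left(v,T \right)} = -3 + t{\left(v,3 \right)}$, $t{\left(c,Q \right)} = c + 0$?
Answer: $-975$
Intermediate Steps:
$t{\left(c,Q \right)} = c$
$A{\left(v,T \right)} = -1 + \frac{v}{3}$ ($A{\left(v,T \right)} = \frac{-3 + v}{3} = -1 + \frac{v}{3}$)
$-16 + \left(A{\left(4,-3 \right)} - 46\right) \left(\left(-4\right) \left(-5\right) + 1\right) = -16 + \left(\left(-1 + \frac{1}{3} \cdot 4\right) - 46\right) \left(\left(-4\right) \left(-5\right) + 1\right) = -16 + \left(\left(-1 + \frac{4}{3}\right) - 46\right) \left(20 + 1\right) = -16 + \left(\frac{1}{3} - 46\right) 21 = -16 - 959 = -975$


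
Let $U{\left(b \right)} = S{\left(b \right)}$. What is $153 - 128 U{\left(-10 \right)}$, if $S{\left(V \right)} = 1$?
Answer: $25$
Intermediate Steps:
$U{\left(b \right)} = 1$
$153 - 128 U{\left(-10 \right)} = 153 - 128 = 25$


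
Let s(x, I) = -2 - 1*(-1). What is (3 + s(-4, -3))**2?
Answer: 4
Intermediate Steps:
s(x, I) = -1 (s(x, I) = -2 + 1 = -1)
(3 + s(-4, -3))**2 = (3 - 1)**2 = 2**2 = 4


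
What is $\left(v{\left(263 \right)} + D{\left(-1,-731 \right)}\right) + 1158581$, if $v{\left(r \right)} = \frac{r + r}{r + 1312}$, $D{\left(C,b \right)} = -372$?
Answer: $\frac{1824179701}{1575} \approx 1.1582 \cdot 10^{6}$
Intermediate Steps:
$v{\left(r \right)} = \frac{2 r}{1312 + r}$
$\left(v{\left(263 \right)} + D{\left(-1,-731 \right)}\right) + 1158581 = \left(2 \cdot 263 \frac{1}{1312 + 263} - 372\right) + 1158581 = \left(2 \cdot 263 \cdot \frac{1}{1575} - 372\right) + 1158581 = \left(\frac{526}{1575} - 372\right) + 1158581 = - \frac{585374}{1575} + 1158581 = \frac{1824179701}{1575}$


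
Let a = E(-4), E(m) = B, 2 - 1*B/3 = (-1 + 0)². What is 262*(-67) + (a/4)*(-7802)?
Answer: -46811/2 ≈ -23406.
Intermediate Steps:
B = 3 (B = 6 - 3*(-1 + 0)² = 6 - 3*(-1)² = 6 - 3*1 = 6 - 3 = 3)
E(m) = 3
a = 3
262*(-67) + (a/4)*(-7802) = 262*(-67) + (3/4)*(-7802) = -17554 + (3*(¼))*(-7802) = -17554 + (¾)*(-7802) = -17554 - 11703/2 = -46811/2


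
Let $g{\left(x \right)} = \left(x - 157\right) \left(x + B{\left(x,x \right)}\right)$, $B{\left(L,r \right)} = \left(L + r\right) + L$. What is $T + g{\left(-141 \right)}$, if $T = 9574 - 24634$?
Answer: $153012$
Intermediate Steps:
$B{\left(L,r \right)} = r + 2 L$
$T = -15060$ ($T = 9574 - 24634 = -15060$)
$g{\left(x \right)} = 4 x \left(-157 + x\right)$ ($g{\left(x \right)} = \left(x - 157\right) \left(x + \left(x + 2 x\right)\right) = \left(-157 + x\right) \left(x + 3 x\right) = \left(-157 + x\right) 4 x = 4 x \left(-157 + x\right)$)
$T + g{\left(-141 \right)} = -15060 + 4 \left(-141\right) \left(-157 - 141\right) = -15060 + 4 \left(-141\right) \left(-298\right) = -15060 + 168072 = 153012$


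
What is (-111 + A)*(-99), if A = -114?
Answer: 22275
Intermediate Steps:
(-111 + A)*(-99) = (-111 - 114)*(-99) = -225*(-99) = 22275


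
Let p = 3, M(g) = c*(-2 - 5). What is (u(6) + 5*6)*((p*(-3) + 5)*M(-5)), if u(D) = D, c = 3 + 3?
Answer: 6048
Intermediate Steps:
c = 6
M(g) = -42 (M(g) = 6*(-2 - 5) = 6*(-7) = -42)
(u(6) + 5*6)*((p*(-3) + 5)*M(-5)) = (6 + 5*6)*((3*(-3) + 5)*(-42)) = (6 + 30)*((-9 + 5)*(-42)) = 36*(-4*(-42)) = 36*168 = 6048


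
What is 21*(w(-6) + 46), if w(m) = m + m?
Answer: 714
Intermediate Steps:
w(m) = 2*m
21*(w(-6) + 46) = 21*(2*(-6) + 46) = 21*(-12 + 46) = 21*34 = 714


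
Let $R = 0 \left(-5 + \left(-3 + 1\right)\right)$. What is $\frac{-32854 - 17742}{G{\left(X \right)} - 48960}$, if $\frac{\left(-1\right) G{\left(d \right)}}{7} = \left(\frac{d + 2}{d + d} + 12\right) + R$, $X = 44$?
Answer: $\frac{2226224}{2158097} \approx 1.0316$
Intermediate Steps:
$R = 0$ ($R = 0 \left(-5 - 2\right) = 0 \left(-7\right) = 0$)
$G{\left(d \right)} = -84 - \frac{7 \left(2 + d\right)}{2 d}$ ($G{\left(d \right)} = - 7 \left(\left(\frac{d + 2}{d + d} + 12\right) + 0\right) = - 7 \left(\left(\frac{2 + d}{2 d} + 12\right) + 0\right) = - 7 \left(\left(12 + \frac{2 + d}{2 d}\right) + 0\right) = - 7 \left(12 + \frac{2 + d}{2 d}\right) = -84 - \frac{7 \left(2 + d\right)}{2 d}$)
$\frac{-32854 - 17742}{G{\left(X \right)} - 48960} = \frac{-32854 - 17742}{\left(- \frac{175}{2} - \frac{7}{44}\right) - 48960} = - \frac{50596}{\left(- \frac{175}{2} - \frac{7}{44}\right) - 48960} = - \frac{50596}{- \frac{3857}{44} - 48960} = - \frac{50596}{- \frac{2158097}{44}} = \left(-50596\right) \left(- \frac{44}{2158097}\right) = \frac{2226224}{2158097}$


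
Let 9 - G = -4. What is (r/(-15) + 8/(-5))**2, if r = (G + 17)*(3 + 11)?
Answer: 21904/25 ≈ 876.16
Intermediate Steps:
G = 13 (G = 9 - 1*(-4) = 9 + 4 = 13)
r = 420 (r = (13 + 17)*(3 + 11) = 30*14 = 420)
(r/(-15) + 8/(-5))**2 = (420/(-15) + 8/(-5))**2 = (420*(-1/15) + 8*(-1/5))**2 = (-28 - 8/5)**2 = (-148/5)**2 = 21904/25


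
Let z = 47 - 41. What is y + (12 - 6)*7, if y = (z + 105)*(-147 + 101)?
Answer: -5064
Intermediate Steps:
z = 6
y = -5106 (y = (6 + 105)*(-147 + 101) = 111*(-46) = -5106)
y + (12 - 6)*7 = -5106 + (12 - 6)*7 = -5106 + 6*7 = -5106 + 42 = -5064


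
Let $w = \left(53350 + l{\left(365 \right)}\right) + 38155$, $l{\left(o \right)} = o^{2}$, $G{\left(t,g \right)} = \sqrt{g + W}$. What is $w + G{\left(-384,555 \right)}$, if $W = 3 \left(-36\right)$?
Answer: $224730 + \sqrt{447} \approx 2.2475 \cdot 10^{5}$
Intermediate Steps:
$W = -108$
$G{\left(t,g \right)} = \sqrt{-108 + g}$ ($G{\left(t,g \right)} = \sqrt{g - 108} = \sqrt{-108 + g}$)
$w = 224730$ ($w = \left(53350 + 365^{2}\right) + 38155 = \left(53350 + 133225\right) + 38155 = 186575 + 38155 = 224730$)
$w + G{\left(-384,555 \right)} = 224730 + \sqrt{-108 + 555} = 224730 + \sqrt{447}$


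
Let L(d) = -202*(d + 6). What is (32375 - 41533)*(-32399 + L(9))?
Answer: 324458782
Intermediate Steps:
L(d) = -1212 - 202*d (L(d) = -202*(6 + d) = -1212 - 202*d)
(32375 - 41533)*(-32399 + L(9)) = (32375 - 41533)*(-32399 + (-1212 - 202*9)) = -9158*(-32399 + (-1212 - 1818)) = -9158*(-32399 - 3030) = -9158*(-35429) = 324458782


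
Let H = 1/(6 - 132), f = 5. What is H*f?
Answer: -5/126 ≈ -0.039683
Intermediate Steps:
H = -1/126 (H = 1/(-126) = -1/126 ≈ -0.0079365)
H*f = -1/126*5 = -5/126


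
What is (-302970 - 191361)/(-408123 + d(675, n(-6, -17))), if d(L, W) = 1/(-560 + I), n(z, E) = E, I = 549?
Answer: 5437641/4489354 ≈ 1.2112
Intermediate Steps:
d(L, W) = -1/11 (d(L, W) = 1/(-560 + 549) = 1/(-11) = -1/11)
(-302970 - 191361)/(-408123 + d(675, n(-6, -17))) = (-302970 - 191361)/(-408123 - 1/11) = -494331/(-4489354/11) = -494331*(-11/4489354) = 5437641/4489354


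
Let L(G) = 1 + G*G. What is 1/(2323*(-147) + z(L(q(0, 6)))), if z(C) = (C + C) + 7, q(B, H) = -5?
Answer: -1/341422 ≈ -2.9289e-6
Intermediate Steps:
L(G) = 1 + G**2
z(C) = 7 + 2*C (z(C) = 2*C + 7 = 7 + 2*C)
1/(2323*(-147) + z(L(q(0, 6)))) = 1/(2323*(-147) + (7 + 2*(1 + (-5)**2))) = 1/(-341481 + (7 + 2*(1 + 25))) = 1/(-341481 + (7 + 2*26)) = 1/(-341481 + (7 + 52)) = 1/(-341481 + 59) = 1/(-341422) = -1/341422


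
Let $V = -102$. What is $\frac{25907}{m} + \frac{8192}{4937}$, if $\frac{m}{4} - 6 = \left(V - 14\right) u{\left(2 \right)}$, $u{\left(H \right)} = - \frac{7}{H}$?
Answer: $\frac{141403275}{8136176} \approx 17.38$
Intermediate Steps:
$m = 1648$ ($m = 24 + 4 \left(-102 - 14\right) \left(- \frac{7}{2}\right) = 24 + 4 \left(- 116 \left(\left(-7\right) \frac{1}{2}\right)\right) = 24 + 4 \left(\left(-116\right) \left(- \frac{7}{2}\right)\right) = 24 + 4 \cdot 406 = 24 + 1624 = 1648$)
$\frac{25907}{m} + \frac{8192}{4937} = \frac{25907}{1648} + \frac{8192}{4937} = \frac{141403275}{8136176}$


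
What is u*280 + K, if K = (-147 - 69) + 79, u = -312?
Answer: -87497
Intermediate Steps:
K = -137 (K = -216 + 79 = -137)
u*280 + K = -312*280 - 137 = -87360 - 137 = -87497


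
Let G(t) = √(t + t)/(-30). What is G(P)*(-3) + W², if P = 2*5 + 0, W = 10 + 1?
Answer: 121 + √5/5 ≈ 121.45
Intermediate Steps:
W = 11
P = 10 (P = 10 + 0 = 10)
G(t) = -√2*√t/30 (G(t) = √(2*t)*(-1/30) = (√2*√t)*(-1/30) = -√2*√t/30)
G(P)*(-3) + W² = -√2*√10/30*(-3) + 11² = -√5/15*(-3) + 121 = √5/5 + 121 = 121 + √5/5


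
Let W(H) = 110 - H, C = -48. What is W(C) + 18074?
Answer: 18232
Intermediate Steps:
W(C) + 18074 = (110 - 1*(-48)) + 18074 = (110 + 48) + 18074 = 158 + 18074 = 18232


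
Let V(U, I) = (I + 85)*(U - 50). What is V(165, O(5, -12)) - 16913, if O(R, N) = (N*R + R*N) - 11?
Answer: -22203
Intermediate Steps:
O(R, N) = -11 + 2*N*R (O(R, N) = (N*R + N*R) - 11 = 2*N*R - 11 = -11 + 2*N*R)
V(U, I) = (-50 + U)*(85 + I) (V(U, I) = (85 + I)*(-50 + U) = (-50 + U)*(85 + I))
V(165, O(5, -12)) - 16913 = (-4250 - 50*(-11 + 2*(-12)*5) + 85*165 + (-11 + 2*(-12)*5)*165) - 16913 = (-4250 - 50*(-11 - 120) + 14025 + (-11 - 120)*165) - 16913 = (-4250 - 50*(-131) + 14025 - 131*165) - 16913 = (-4250 + 6550 + 14025 - 21615) - 16913 = -5290 - 16913 = -22203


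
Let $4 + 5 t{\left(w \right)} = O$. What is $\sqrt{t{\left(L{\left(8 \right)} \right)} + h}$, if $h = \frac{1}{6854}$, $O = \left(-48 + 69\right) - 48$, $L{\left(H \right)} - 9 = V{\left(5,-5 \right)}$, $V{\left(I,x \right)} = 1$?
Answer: $\frac{i \sqrt{7281312630}}{34270} \approx 2.49 i$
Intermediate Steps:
$L{\left(H \right)} = 10$ ($L{\left(H \right)} = 9 + 1 = 10$)
$O = -27$ ($O = 21 - 48 = -27$)
$t{\left(w \right)} = - \frac{31}{5}$ ($t{\left(w \right)} = - \frac{4}{5} + \frac{1}{5} \left(-27\right) = - \frac{4}{5} - \frac{27}{5} = - \frac{31}{5}$)
$h = \frac{1}{6854} \approx 0.0001459$
$\sqrt{t{\left(L{\left(8 \right)} \right)} + h} = \sqrt{- \frac{31}{5} + \frac{1}{6854}} = \sqrt{- \frac{212469}{34270}} = \frac{i \sqrt{7281312630}}{34270}$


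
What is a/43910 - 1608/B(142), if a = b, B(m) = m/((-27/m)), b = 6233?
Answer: 508019693/221350310 ≈ 2.2951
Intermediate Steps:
B(m) = -m**2/27 (B(m) = m*(-m/27) = -m**2/27)
a = 6233
a/43910 - 1608/B(142) = 6233/43910 - 1608/((-1/27*142**2)) = 6233*(1/43910) - 1608/((-1/27*20164)) = 6233/43910 - 1608/(-20164/27) = 6233/43910 - 1608*(-27/20164) = 6233/43910 + 10854/5041 = 508019693/221350310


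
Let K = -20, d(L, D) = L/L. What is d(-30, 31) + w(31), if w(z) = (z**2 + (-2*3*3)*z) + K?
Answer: 384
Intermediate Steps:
d(L, D) = 1
w(z) = -20 + z**2 - 18*z (w(z) = (z**2 + (-2*3*3)*z) - 20 = (z**2 + (-6*3)*z) - 20 = (z**2 - 18*z) - 20 = -20 + z**2 - 18*z)
d(-30, 31) + w(31) = 1 + (-20 + 31**2 - 18*31) = 1 + (-20 + 961 - 558) = 1 + 383 = 384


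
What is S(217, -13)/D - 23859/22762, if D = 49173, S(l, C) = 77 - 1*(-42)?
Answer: -1170509929/1119275826 ≈ -1.0458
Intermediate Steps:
S(l, C) = 119 (S(l, C) = 77 + 42 = 119)
S(217, -13)/D - 23859/22762 = 119/49173 - 23859/22762 = -1170509929/1119275826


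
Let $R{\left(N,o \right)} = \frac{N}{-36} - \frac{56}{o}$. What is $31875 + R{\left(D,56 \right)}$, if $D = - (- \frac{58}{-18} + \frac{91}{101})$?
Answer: $\frac{260762131}{8181} \approx 31874.0$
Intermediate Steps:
$D = - \frac{3748}{909}$ ($D = - (\left(-58\right) \left(- \frac{1}{18}\right) + 91 \cdot \frac{1}{101}) = - (\frac{29}{9} + \frac{91}{101}) = \left(-1\right) \frac{3748}{909} = - \frac{3748}{909} \approx -4.1232$)
$R{\left(N,o \right)} = - \frac{56}{o} - \frac{N}{36}$ ($R{\left(N,o \right)} = N \left(- \frac{1}{36}\right) - \frac{56}{o} = - \frac{N}{36} - \frac{56}{o} = - \frac{56}{o} - \frac{N}{36}$)
$31875 + R{\left(D,56 \right)} = 31875 - \left(- \frac{937}{8181} + \frac{56}{56}\right) = 31875 + \left(\left(-56\right) \frac{1}{56} + \frac{937}{8181}\right) = 31875 + \left(-1 + \frac{937}{8181}\right) = 31875 - \frac{7244}{8181} = \frac{260762131}{8181}$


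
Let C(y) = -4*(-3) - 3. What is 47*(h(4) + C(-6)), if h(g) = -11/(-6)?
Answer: 3055/6 ≈ 509.17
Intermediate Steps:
h(g) = 11/6 (h(g) = -11*(-⅙) = 11/6)
C(y) = 9 (C(y) = 12 - 3 = 9)
47*(h(4) + C(-6)) = 47*(11/6 + 9) = 47*(65/6) = 3055/6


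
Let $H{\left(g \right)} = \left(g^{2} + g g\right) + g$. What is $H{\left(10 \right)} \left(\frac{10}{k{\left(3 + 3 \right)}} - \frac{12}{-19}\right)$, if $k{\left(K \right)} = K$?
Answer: $\frac{9170}{19} \approx 482.63$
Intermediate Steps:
$H{\left(g \right)} = g + 2 g^{2}$ ($H{\left(g \right)} = \left(g^{2} + g^{2}\right) + g = 2 g^{2} + g = g + 2 g^{2}$)
$H{\left(10 \right)} \left(\frac{10}{k{\left(3 + 3 \right)}} - \frac{12}{-19}\right) = 10 \left(1 + 2 \cdot 10\right) \left(\frac{10}{3 + 3} - \frac{12}{-19}\right) = 10 \left(1 + 20\right) \left(\frac{10}{6} - - \frac{12}{19}\right) = 10 \cdot 21 \left(10 \cdot \frac{1}{6} + \frac{12}{19}\right) = 210 \left(\frac{5}{3} + \frac{12}{19}\right) = 210 \cdot \frac{131}{57} = \frac{9170}{19}$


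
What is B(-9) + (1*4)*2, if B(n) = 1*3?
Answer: 11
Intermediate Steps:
B(n) = 3
B(-9) + (1*4)*2 = 3 + (1*4)*2 = 3 + 4*2 = 3 + 8 = 11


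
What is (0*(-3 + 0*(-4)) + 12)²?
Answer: 144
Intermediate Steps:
(0*(-3 + 0*(-4)) + 12)² = (0*(-3 + 0) + 12)² = (0*(-3) + 12)² = (0 + 12)² = 12² = 144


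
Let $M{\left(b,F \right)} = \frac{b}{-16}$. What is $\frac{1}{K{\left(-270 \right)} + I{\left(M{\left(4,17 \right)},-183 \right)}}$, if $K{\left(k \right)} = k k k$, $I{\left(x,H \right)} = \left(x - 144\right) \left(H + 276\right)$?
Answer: $- \frac{4}{78785661} \approx -5.0771 \cdot 10^{-8}$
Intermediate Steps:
$M{\left(b,F \right)} = - \frac{b}{16}$ ($M{\left(b,F \right)} = b \left(- \frac{1}{16}\right) = - \frac{b}{16}$)
$I{\left(x,H \right)} = \left(-144 + x\right) \left(276 + H\right)$
$K{\left(k \right)} = k^{3}$ ($K{\left(k \right)} = k^{2} k = k^{3}$)
$\frac{1}{K{\left(-270 \right)} + I{\left(M{\left(4,17 \right)},-183 \right)}} = \frac{1}{\left(-270\right)^{3} - \left(13392 - \left(- \frac{93}{16}\right) 4\right)} = \frac{1}{-19683000 + \left(-39744 + 26352 + 276 \left(- \frac{1}{4}\right) - - \frac{183}{4}\right)} = \frac{1}{-19683000 + \left(-39744 + 26352 - 69 + \frac{183}{4}\right)} = \frac{1}{-19683000 - \frac{53661}{4}} = \frac{1}{- \frac{78785661}{4}} = - \frac{4}{78785661}$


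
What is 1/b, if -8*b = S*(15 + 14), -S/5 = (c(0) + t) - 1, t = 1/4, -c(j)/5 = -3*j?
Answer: -32/435 ≈ -0.073563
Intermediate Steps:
c(j) = 15*j (c(j) = -(-15)*j = 15*j)
t = 1/4 (t = 1*(1/4) = 1/4 ≈ 0.25000)
S = 15/4 (S = -5*((15*0 + 1/4) - 1) = -5*((0 + 1/4) - 1) = -5*(1/4 - 1) = -5*(-3/4) = 15/4 ≈ 3.7500)
b = -435/32 (b = -15*(15 + 14)/32 = -15*29/32 = -1/8*435/4 = -435/32 ≈ -13.594)
1/b = 1/(-435/32) = -32/435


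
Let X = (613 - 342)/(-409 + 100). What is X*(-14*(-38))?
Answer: -144172/309 ≈ -466.58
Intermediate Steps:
X = -271/309 (X = 271/(-309) = 271*(-1/309) = -271/309 ≈ -0.87702)
X*(-14*(-38)) = -(-3794)*(-38)/309 = -271/309*532 = -144172/309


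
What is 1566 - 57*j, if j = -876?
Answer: 51498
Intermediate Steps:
1566 - 57*j = 1566 - 57*(-876) = 1566 + 49932 = 51498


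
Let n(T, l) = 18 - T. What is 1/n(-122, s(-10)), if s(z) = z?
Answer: 1/140 ≈ 0.0071429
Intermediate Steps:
1/n(-122, s(-10)) = 1/(18 - 1*(-122)) = 1/(18 + 122) = 1/140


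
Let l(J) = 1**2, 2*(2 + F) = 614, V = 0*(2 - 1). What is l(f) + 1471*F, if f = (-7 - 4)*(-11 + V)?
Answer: 448656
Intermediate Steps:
V = 0 (V = 0*1 = 0)
F = 305 (F = -2 + (1/2)*614 = -2 + 307 = 305)
f = 121 (f = (-7 - 4)*(-11 + 0) = -11*(-11) = 121)
l(J) = 1
l(f) + 1471*F = 1 + 1471*305 = 1 + 448655 = 448656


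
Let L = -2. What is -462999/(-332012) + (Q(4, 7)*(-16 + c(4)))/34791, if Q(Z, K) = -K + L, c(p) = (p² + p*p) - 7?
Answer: 5360435079/3850343164 ≈ 1.3922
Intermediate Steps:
c(p) = -7 + 2*p² (c(p) = (p² + p²) - 7 = 2*p² - 7 = -7 + 2*p²)
Q(Z, K) = -2 - K (Q(Z, K) = -K - 2 = -2 - K)
-462999/(-332012) + (Q(4, 7)*(-16 + c(4)))/34791 = -462999/(-332012) + ((-2 - 1*7)*(-16 + (-7 + 2*4²)))/34791 = -462999*(-1/332012) + ((-2 - 7)*(-16 + (-7 + 2*16)))*(1/34791) = 462999/332012 - 9*(-16 + (-7 + 32))*(1/34791) = 462999/332012 - 9*(-16 + 25)*(1/34791) = 462999/332012 - 9*9*(1/34791) = 462999/332012 - 81*1/34791 = 462999/332012 - 27/11597 = 5360435079/3850343164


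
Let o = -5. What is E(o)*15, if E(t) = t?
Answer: -75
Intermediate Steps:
E(o)*15 = -5*15 = -75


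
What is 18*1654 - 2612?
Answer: 27160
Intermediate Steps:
18*1654 - 2612 = 29772 - 2612 = 27160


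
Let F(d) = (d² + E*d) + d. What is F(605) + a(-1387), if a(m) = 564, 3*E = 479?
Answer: 1391377/3 ≈ 4.6379e+5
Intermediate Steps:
E = 479/3 (E = (⅓)*479 = 479/3 ≈ 159.67)
F(d) = d² + 482*d/3 (F(d) = (d² + 479*d/3) + d = d² + 482*d/3)
F(605) + a(-1387) = (⅓)*605*(482 + 3*605) + 564 = (⅓)*605*(482 + 1815) + 564 = (⅓)*605*2297 + 564 = 1389685/3 + 564 = 1391377/3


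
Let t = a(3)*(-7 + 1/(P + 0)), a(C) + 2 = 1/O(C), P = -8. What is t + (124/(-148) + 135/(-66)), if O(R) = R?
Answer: 29277/3256 ≈ 8.9917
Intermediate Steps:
a(C) = -2 + 1/C
t = 95/8 (t = (-2 + 1/3)*(-7 + 1/(-8 + 0)) = (-2 + ⅓)*(-7 + 1/(-8)) = -5*(-7 - ⅛)/3 = -5/3*(-57/8) = 95/8 ≈ 11.875)
t + (124/(-148) + 135/(-66)) = 95/8 + (124/(-148) + 135/(-66)) = 95/8 + (124*(-1/148) + 135*(-1/66)) = 95/8 + (-31/37 - 45/22) = 95/8 - 2347/814 = 29277/3256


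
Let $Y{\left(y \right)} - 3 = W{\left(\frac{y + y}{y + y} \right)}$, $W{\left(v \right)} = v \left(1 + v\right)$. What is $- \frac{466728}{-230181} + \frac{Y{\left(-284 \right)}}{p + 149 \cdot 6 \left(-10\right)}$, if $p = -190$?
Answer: $\frac{284005049}{140103502} \approx 2.0271$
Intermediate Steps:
$Y{\left(y \right)} = 5$ ($Y{\left(y \right)} = 3 + \frac{y + y}{y + y} \left(1 + \frac{y + y}{y + y}\right) = 3 + \frac{2 y}{2 y} \left(1 + \frac{2 y}{2 y}\right) = 3 + 2 y \frac{1}{2 y} \left(1 + 2 y \frac{1}{2 y}\right) = 3 + 1 \left(1 + 1\right) = 3 + 1 \cdot 2 = 3 + 2 = 5$)
$- \frac{466728}{-230181} + \frac{Y{\left(-284 \right)}}{p + 149 \cdot 6 \left(-10\right)} = - \frac{466728}{-230181} + \frac{5}{-190 + 149 \cdot 6 \left(-10\right)} = \left(-466728\right) \left(- \frac{1}{230181}\right) + \frac{5}{-190 + 149 \left(-60\right)} = \frac{155576}{76727} + \frac{5}{-190 - 8940} = \frac{155576}{76727} + \frac{5}{-9130} = \frac{155576}{76727} + 5 \left(- \frac{1}{9130}\right) = \frac{155576}{76727} - \frac{1}{1826} = \frac{284005049}{140103502}$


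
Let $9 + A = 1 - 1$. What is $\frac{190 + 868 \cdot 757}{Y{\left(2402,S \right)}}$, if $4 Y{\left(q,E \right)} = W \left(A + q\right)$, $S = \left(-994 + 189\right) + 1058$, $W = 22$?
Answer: $\frac{1314532}{26323} \approx 49.939$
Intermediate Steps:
$A = -9$ ($A = -9 + \left(1 - 1\right) = -9 + 0 = -9$)
$S = 253$ ($S = -805 + 1058 = 253$)
$Y{\left(q,E \right)} = - \frac{99}{2} + \frac{11 q}{2}$ ($Y{\left(q,E \right)} = \frac{22 \left(-9 + q\right)}{4} = \frac{-198 + 22 q}{4} = - \frac{99}{2} + \frac{11 q}{2}$)
$\frac{190 + 868 \cdot 757}{Y{\left(2402,S \right)}} = \frac{190 + 868 \cdot 757}{- \frac{99}{2} + \frac{11}{2} \cdot 2402} = \frac{190 + 657076}{- \frac{99}{2} + 13211} = \frac{657266}{\frac{26323}{2}} = 657266 \cdot \frac{2}{26323} = \frac{1314532}{26323}$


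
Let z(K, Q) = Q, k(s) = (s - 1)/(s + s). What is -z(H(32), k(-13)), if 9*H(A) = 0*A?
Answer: -7/13 ≈ -0.53846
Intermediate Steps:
H(A) = 0 (H(A) = (0*A)/9 = (1/9)*0 = 0)
k(s) = (-1 + s)/(2*s) (k(s) = (-1 + s)/((2*s)) = (-1 + s)*(1/(2*s)) = (-1 + s)/(2*s))
-z(H(32), k(-13)) = -(-1 - 13)/(2*(-13)) = -(-1)*(-14)/(2*13) = -1*7/13 = -7/13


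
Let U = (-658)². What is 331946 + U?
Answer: 764910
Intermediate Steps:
U = 432964
331946 + U = 331946 + 432964 = 764910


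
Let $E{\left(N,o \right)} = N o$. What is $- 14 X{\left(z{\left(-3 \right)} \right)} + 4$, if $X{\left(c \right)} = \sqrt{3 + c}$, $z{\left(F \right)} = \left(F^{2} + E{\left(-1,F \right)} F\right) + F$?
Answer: $4$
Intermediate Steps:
$z{\left(F \right)} = F$ ($z{\left(F \right)} = \left(F^{2} + - F F\right) + F = \left(F^{2} - F^{2}\right) + F = 0 + F = F$)
$- 14 X{\left(z{\left(-3 \right)} \right)} + 4 = - 14 \sqrt{3 - 3} + 4 = - 14 \sqrt{0} + 4 = \left(-14\right) 0 + 4 = 0 + 4 = 4$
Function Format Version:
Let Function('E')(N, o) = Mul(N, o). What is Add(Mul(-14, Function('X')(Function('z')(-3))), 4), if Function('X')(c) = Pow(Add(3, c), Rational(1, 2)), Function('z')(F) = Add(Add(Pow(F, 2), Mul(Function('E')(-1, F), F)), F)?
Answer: 4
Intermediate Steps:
Function('z')(F) = F (Function('z')(F) = Add(Add(Pow(F, 2), Mul(Mul(-1, F), F)), F) = Add(Add(Pow(F, 2), Mul(-1, Pow(F, 2))), F) = Add(0, F) = F)
Add(Mul(-14, Function('X')(Function('z')(-3))), 4) = Add(Mul(-14, Pow(Add(3, -3), Rational(1, 2))), 4) = Add(Mul(-14, Pow(0, Rational(1, 2))), 4) = Add(Mul(-14, 0), 4) = Add(0, 4) = 4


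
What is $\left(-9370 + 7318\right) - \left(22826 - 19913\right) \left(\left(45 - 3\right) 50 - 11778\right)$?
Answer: $28189962$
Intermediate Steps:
$\left(-9370 + 7318\right) - \left(22826 - 19913\right) \left(\left(45 - 3\right) 50 - 11778\right) = -2052 - 2913 \left(42 \cdot 50 - 11778\right) = -2052 - 2913 \left(2100 - 11778\right) = -2052 - 2913 \left(-9678\right) = -2052 - -28192014 = -2052 + 28192014 = 28189962$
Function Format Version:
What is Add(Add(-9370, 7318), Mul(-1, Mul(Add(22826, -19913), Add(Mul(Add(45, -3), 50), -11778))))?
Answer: 28189962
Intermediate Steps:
Add(Add(-9370, 7318), Mul(-1, Mul(Add(22826, -19913), Add(Mul(Add(45, -3), 50), -11778)))) = Add(-2052, Mul(-1, Mul(2913, Add(Mul(42, 50), -11778)))) = Add(-2052, Mul(-1, Mul(2913, Add(2100, -11778)))) = Add(-2052, Mul(-1, Mul(2913, -9678))) = Add(-2052, Mul(-1, -28192014)) = Add(-2052, 28192014) = 28189962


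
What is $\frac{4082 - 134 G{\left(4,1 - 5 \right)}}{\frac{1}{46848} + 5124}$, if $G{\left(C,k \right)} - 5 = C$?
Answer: $\frac{134734848}{240049153} \approx 0.56128$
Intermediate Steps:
$G{\left(C,k \right)} = 5 + C$
$\frac{4082 - 134 G{\left(4,1 - 5 \right)}}{\frac{1}{46848} + 5124} = \frac{4082 - 134 \left(5 + 4\right)}{\frac{1}{46848} + 5124} = \frac{4082 - 1206}{\frac{1}{46848} + 5124} = \frac{4082 - 1206}{\frac{240049153}{46848}} = 2876 \cdot \frac{46848}{240049153} = \frac{134734848}{240049153}$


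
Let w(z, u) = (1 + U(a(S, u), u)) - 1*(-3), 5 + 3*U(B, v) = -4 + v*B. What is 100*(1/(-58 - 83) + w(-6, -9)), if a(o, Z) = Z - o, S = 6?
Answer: 648500/141 ≈ 4599.3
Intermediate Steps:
U(B, v) = -3 + B*v/3 (U(B, v) = -5/3 + (-4 + v*B)/3 = -5/3 + (-4 + B*v)/3 = -5/3 + (-4/3 + B*v/3) = -3 + B*v/3)
w(z, u) = 1 + u*(-6 + u)/3 (w(z, u) = (1 + (-3 + (u - 1*6)*u/3)) - 1*(-3) = (1 + (-3 + (u - 6)*u/3)) + 3 = (1 + (-3 + (-6 + u)*u/3)) + 3 = (1 + (-3 + u*(-6 + u)/3)) + 3 = (-2 + u*(-6 + u)/3) + 3 = 1 + u*(-6 + u)/3)
100*(1/(-58 - 83) + w(-6, -9)) = 100*(1/(-58 - 83) + (1 + (1/3)*(-9)*(-6 - 9))) = 100*(1/(-141) + (1 + (1/3)*(-9)*(-15))) = 100*(-1/141 + (1 + 45)) = 100*(-1/141 + 46) = 100*(6485/141) = 648500/141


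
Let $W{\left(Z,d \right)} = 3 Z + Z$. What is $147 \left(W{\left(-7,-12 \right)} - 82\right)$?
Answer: $-16170$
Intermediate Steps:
$W{\left(Z,d \right)} = 4 Z$
$147 \left(W{\left(-7,-12 \right)} - 82\right) = 147 \left(4 \left(-7\right) - 82\right) = 147 \left(-28 - 82\right) = 147 \left(-110\right) = -16170$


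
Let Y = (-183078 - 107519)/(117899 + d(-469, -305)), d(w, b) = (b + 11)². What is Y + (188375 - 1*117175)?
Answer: 14548361403/204335 ≈ 71199.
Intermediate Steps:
d(w, b) = (11 + b)²
Y = -290597/204335 (Y = (-183078 - 107519)/(117899 + (11 - 305)²) = -290597/(117899 + (-294)²) = -290597/(117899 + 86436) = -290597/204335 ≈ -1.4222)
Y + (188375 - 1*117175) = -290597/204335 + (188375 - 1*117175) = -290597/204335 + (188375 - 117175) = -290597/204335 + 71200 = 14548361403/204335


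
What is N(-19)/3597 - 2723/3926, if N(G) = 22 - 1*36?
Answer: -9849595/14121822 ≈ -0.69747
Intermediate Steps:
N(G) = -14 (N(G) = 22 - 36 = -14)
N(-19)/3597 - 2723/3926 = -14/3597 - 2723/3926 = -9849595/14121822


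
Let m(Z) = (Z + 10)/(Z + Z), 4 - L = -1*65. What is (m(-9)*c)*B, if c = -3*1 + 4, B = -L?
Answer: 23/6 ≈ 3.8333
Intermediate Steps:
L = 69 (L = 4 - (-1)*65 = 4 - 1*(-65) = 4 + 65 = 69)
m(Z) = (10 + Z)/(2*Z) (m(Z) = (10 + Z)/((2*Z)) = (10 + Z)*(1/(2*Z)) = (10 + Z)/(2*Z))
B = -69 (B = -1*69 = -69)
c = 1 (c = -3 + 4 = 1)
(m(-9)*c)*B = (((½)*(10 - 9)/(-9))*1)*(-69) = (((½)*(-⅑)*1)*1)*(-69) = -1/18*1*(-69) = -1/18*(-69) = 23/6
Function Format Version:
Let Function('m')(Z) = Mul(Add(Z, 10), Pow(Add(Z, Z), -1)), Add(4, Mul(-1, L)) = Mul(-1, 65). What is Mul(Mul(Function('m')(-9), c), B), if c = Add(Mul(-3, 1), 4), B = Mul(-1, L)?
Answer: Rational(23, 6) ≈ 3.8333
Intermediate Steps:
L = 69 (L = Add(4, Mul(-1, Mul(-1, 65))) = Add(4, Mul(-1, -65)) = Add(4, 65) = 69)
Function('m')(Z) = Mul(Rational(1, 2), Pow(Z, -1), Add(10, Z)) (Function('m')(Z) = Mul(Add(10, Z), Pow(Mul(2, Z), -1)) = Mul(Add(10, Z), Mul(Rational(1, 2), Pow(Z, -1))) = Mul(Rational(1, 2), Pow(Z, -1), Add(10, Z)))
B = -69 (B = Mul(-1, 69) = -69)
c = 1 (c = Add(-3, 4) = 1)
Mul(Mul(Function('m')(-9), c), B) = Mul(Mul(Mul(Rational(1, 2), Pow(-9, -1), Add(10, -9)), 1), -69) = Mul(Mul(Mul(Rational(1, 2), Rational(-1, 9), 1), 1), -69) = Mul(Mul(Rational(-1, 18), 1), -69) = Mul(Rational(-1, 18), -69) = Rational(23, 6)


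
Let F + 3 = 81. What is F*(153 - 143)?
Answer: 780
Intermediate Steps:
F = 78 (F = -3 + 81 = 78)
F*(153 - 143) = 78*(153 - 143) = 78*10 = 780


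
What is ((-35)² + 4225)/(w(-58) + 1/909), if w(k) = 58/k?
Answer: -2477025/454 ≈ -5456.0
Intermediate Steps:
((-35)² + 4225)/(w(-58) + 1/909) = ((-35)² + 4225)/(58/(-58) + 1/909) = (1225 + 4225)/(58*(-1/58) + 1/909) = 5450/(-1 + 1/909) = 5450/(-908/909) = 5450*(-909/908) = -2477025/454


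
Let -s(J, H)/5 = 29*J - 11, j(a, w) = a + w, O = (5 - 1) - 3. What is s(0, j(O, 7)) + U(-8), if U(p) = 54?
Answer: 109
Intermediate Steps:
O = 1 (O = 4 - 3 = 1)
s(J, H) = 55 - 145*J (s(J, H) = -5*(29*J - 11) = -5*(-11 + 29*J) = 55 - 145*J)
s(0, j(O, 7)) + U(-8) = (55 - 145*0) + 54 = (55 + 0) + 54 = 55 + 54 = 109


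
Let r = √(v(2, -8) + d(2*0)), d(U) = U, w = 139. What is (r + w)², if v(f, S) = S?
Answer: 19313 + 556*I*√2 ≈ 19313.0 + 786.3*I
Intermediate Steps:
r = 2*I*√2 (r = √(-8 + 2*0) = √(-8 + 0) = √(-8) = 2*I*√2 ≈ 2.8284*I)
(r + w)² = (2*I*√2 + 139)² = (139 + 2*I*√2)²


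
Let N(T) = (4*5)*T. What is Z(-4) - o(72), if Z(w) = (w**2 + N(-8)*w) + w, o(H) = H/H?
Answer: 651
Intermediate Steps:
o(H) = 1
N(T) = 20*T
Z(w) = w**2 - 159*w (Z(w) = (w**2 + (20*(-8))*w) + w = (w**2 - 160*w) + w = w**2 - 159*w)
Z(-4) - o(72) = -4*(-159 - 4) - 1*1 = -4*(-163) - 1 = 652 - 1 = 651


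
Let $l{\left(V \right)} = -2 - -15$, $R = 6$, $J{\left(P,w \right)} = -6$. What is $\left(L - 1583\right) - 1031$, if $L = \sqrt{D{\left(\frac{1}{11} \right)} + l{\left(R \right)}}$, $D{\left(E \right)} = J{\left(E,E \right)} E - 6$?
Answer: $-2614 + \frac{\sqrt{781}}{11} \approx -2611.5$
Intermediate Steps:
$D{\left(E \right)} = -6 - 6 E$ ($D{\left(E \right)} = - 6 E - 6 = -6 - 6 E$)
$l{\left(V \right)} = 13$ ($l{\left(V \right)} = -2 + 15 = 13$)
$L = \frac{\sqrt{781}}{11}$ ($L = \sqrt{\left(-6 - \frac{6}{11}\right) + 13} = \sqrt{- \frac{72}{11} + 13} = \sqrt{\frac{71}{11}} = \frac{\sqrt{781}}{11} \approx 2.5406$)
$\left(L - 1583\right) - 1031 = \left(\frac{\sqrt{781}}{11} - 1583\right) - 1031 = \left(-1583 + \frac{\sqrt{781}}{11}\right) - 1031 = -2614 + \frac{\sqrt{781}}{11}$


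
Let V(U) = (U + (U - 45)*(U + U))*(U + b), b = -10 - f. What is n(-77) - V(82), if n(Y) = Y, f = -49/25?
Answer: -454931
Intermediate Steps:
f = -49/25 (f = -49*1/25 = -49/25 ≈ -1.9600)
b = -201/25 (b = -10 - 1*(-49/25) = -10 + 49/25 = -201/25 ≈ -8.0400)
V(U) = (-201/25 + U)*(U + 2*U*(-45 + U)) (V(U) = (U + (U - 45)*(U + U))*(U - 201/25) = (U + (-45 + U)*(2*U))*(-201/25 + U) = (U + 2*U*(-45 + U))*(-201/25 + U) = (-201/25 + U)*(U + 2*U*(-45 + U)))
n(-77) - V(82) = -77 - 82*(17889 - 2627*82 + 50*82²)/25 = -77 - 82*(17889 - 215414 + 50*6724)/25 = -77 - 82*(17889 - 215414 + 336200)/25 = -77 - 82*138675/25 = -77 - 1*454854 = -77 - 454854 = -454931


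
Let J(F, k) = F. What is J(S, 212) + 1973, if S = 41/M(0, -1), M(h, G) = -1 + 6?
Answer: 9906/5 ≈ 1981.2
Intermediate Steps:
M(h, G) = 5
S = 41/5 ≈ 8.2000
J(S, 212) + 1973 = 41/5 + 1973 = 9906/5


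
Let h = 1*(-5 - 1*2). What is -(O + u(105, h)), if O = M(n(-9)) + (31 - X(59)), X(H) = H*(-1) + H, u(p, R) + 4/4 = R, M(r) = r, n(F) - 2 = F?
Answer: -16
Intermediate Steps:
n(F) = 2 + F
h = -7 (h = 1*(-5 - 2) = 1*(-7) = -7)
u(p, R) = -1 + R
X(H) = 0 (X(H) = -H + H = 0)
O = 24 (O = (2 - 9) + (31 - 1*0) = -7 + (31 + 0) = -7 + 31 = 24)
-(O + u(105, h)) = -(24 + (-1 - 7)) = -(24 - 8) = -1*16 = -16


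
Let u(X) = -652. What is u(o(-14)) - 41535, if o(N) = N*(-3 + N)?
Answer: -42187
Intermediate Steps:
u(o(-14)) - 41535 = -652 - 41535 = -42187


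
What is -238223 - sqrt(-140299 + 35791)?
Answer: -238223 - 6*I*sqrt(2903) ≈ -2.3822e+5 - 323.28*I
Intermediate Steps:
-238223 - sqrt(-140299 + 35791) = -238223 - sqrt(-104508) = -238223 - 6*I*sqrt(2903)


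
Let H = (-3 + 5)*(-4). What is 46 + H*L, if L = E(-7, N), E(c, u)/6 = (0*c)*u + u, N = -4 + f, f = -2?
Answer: 334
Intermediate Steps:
H = -8 (H = 2*(-4) = -8)
N = -6 (N = -4 - 2 = -6)
E(c, u) = 6*u (E(c, u) = 6*((0*c)*u + u) = 6*(0*u + u) = 6*(0 + u) = 6*u)
L = -36 (L = 6*(-6) = -36)
46 + H*L = 46 - 8*(-36) = 46 + 288 = 334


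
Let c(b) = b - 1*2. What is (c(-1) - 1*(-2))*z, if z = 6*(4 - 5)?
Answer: 6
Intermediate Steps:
c(b) = -2 + b (c(b) = b - 2 = -2 + b)
z = -6 (z = 6*(-1) = -6)
(c(-1) - 1*(-2))*z = ((-2 - 1) - 1*(-2))*(-6) = (-3 + 2)*(-6) = -1*(-6) = 6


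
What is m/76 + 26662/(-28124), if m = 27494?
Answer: 48200934/133589 ≈ 360.81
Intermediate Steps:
m/76 + 26662/(-28124) = 27494/76 + 26662/(-28124) = 27494*(1/76) + 26662*(-1/28124) = 13747/38 - 13331/14062 = 48200934/133589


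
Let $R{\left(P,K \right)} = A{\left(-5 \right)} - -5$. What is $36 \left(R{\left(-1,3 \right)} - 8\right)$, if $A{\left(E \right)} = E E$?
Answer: $792$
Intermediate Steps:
$A{\left(E \right)} = E^{2}$
$R{\left(P,K \right)} = 30$ ($R{\left(P,K \right)} = \left(-5\right)^{2} - -5 = 25 + 5 = 30$)
$36 \left(R{\left(-1,3 \right)} - 8\right) = 36 \left(30 - 8\right) = 36 \cdot 22 = 792$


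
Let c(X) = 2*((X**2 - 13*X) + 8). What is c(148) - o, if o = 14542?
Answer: 25434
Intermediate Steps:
c(X) = 16 - 26*X + 2*X**2 (c(X) = 2*(8 + X**2 - 13*X) = 16 - 26*X + 2*X**2)
c(148) - o = (16 - 26*148 + 2*148**2) - 1*14542 = (16 - 3848 + 2*21904) - 14542 = (16 - 3848 + 43808) - 14542 = 39976 - 14542 = 25434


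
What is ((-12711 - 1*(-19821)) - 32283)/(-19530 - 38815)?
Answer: 25173/58345 ≈ 0.43145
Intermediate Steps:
((-12711 - 1*(-19821)) - 32283)/(-19530 - 38815) = ((-12711 + 19821) - 32283)/(-58345) = (7110 - 32283)*(-1/58345) = -25173*(-1/58345) = 25173/58345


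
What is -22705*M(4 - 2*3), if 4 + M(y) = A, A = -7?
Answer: 249755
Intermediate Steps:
M(y) = -11 (M(y) = -4 - 7 = -11)
-22705*M(4 - 2*3) = -22705*(-11) = 249755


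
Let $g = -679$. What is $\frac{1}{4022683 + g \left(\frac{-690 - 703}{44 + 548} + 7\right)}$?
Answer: $\frac{592}{2379560407} \approx 2.4879 \cdot 10^{-7}$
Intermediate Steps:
$\frac{1}{4022683 + g \left(\frac{-690 - 703}{44 + 548} + 7\right)} = \frac{1}{4022683 - 679 \left(\frac{-690 - 703}{44 + 548} + 7\right)} = \frac{1}{4022683 - 679 \left(- \frac{1393}{592} + 7\right)} = \frac{1}{4022683 - \frac{1867929}{592}} = \frac{1}{\frac{2379560407}{592}} = \frac{592}{2379560407}$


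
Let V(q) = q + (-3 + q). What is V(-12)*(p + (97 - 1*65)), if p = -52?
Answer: 540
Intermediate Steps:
V(q) = -3 + 2*q
V(-12)*(p + (97 - 1*65)) = (-3 + 2*(-12))*(-52 + (97 - 1*65)) = (-3 - 24)*(-52 + (97 - 65)) = -27*(-52 + 32) = -27*(-20) = 540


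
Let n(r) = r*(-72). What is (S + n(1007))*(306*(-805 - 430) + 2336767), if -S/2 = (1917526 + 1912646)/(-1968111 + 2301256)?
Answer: -47329913458840368/333145 ≈ -1.4207e+11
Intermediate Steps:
S = -7660344/333145 (S = -2*(1917526 + 1912646)/(-1968111 + 2301256) = -7660344/333145 ≈ -22.994)
n(r) = -72*r
(S + n(1007))*(306*(-805 - 430) + 2336767) = (-7660344/333145 - 72*1007)*(306*(-805 - 430) + 2336767) = (-7660344/333145 - 72504)*(306*(-1235) + 2336767) = -24162005424*(-377910 + 2336767)/333145 = -24162005424/333145*1958857 = -47329913458840368/333145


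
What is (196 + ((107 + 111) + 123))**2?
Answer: 288369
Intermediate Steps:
(196 + ((107 + 111) + 123))**2 = (196 + (218 + 123))**2 = (196 + 341)**2 = 537**2 = 288369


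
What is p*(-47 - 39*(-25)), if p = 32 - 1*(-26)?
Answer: 53824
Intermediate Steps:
p = 58 (p = 32 + 26 = 58)
p*(-47 - 39*(-25)) = 58*(-47 - 39*(-25)) = 58*(-47 + 975) = 58*928 = 53824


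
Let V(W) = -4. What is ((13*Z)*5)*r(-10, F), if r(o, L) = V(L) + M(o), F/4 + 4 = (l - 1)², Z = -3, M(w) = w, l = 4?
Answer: 2730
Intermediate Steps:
F = 20 (F = -16 + 4*(4 - 1)² = -16 + 4*3² = -16 + 4*9 = -16 + 36 = 20)
r(o, L) = -4 + o
((13*Z)*5)*r(-10, F) = ((13*(-3))*5)*(-4 - 10) = -39*5*(-14) = -195*(-14) = 2730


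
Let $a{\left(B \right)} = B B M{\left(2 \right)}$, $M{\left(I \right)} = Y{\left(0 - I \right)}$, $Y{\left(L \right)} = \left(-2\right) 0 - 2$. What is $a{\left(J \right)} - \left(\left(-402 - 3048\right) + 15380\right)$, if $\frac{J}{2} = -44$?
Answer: $-27418$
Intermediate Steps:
$J = -88$ ($J = 2 \left(-44\right) = -88$)
$Y{\left(L \right)} = -2$ ($Y{\left(L \right)} = 0 - 2 = -2$)
$M{\left(I \right)} = -2$
$a{\left(B \right)} = - 2 B^{2}$ ($a{\left(B \right)} = B B \left(-2\right) = B^{2} \left(-2\right) = - 2 B^{2}$)
$a{\left(J \right)} - \left(\left(-402 - 3048\right) + 15380\right) = - 2 \left(-88\right)^{2} - \left(\left(-402 - 3048\right) + 15380\right) = \left(-2\right) 7744 - \left(-3450 + 15380\right) = -15488 - 11930 = -27418$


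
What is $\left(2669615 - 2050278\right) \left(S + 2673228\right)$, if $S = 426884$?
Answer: $1920014065744$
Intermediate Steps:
$\left(2669615 - 2050278\right) \left(S + 2673228\right) = \left(2669615 - 2050278\right) \left(426884 + 2673228\right) = 619337 \cdot 3100112 = 1920014065744$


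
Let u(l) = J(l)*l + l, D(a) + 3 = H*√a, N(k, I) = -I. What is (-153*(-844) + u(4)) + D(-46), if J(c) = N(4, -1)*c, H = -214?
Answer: 129149 - 214*I*√46 ≈ 1.2915e+5 - 1451.4*I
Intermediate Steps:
J(c) = c (J(c) = (-1*(-1))*c = 1*c = c)
D(a) = -3 - 214*√a
u(l) = l + l² (u(l) = l*l + l = l² + l = l + l²)
(-153*(-844) + u(4)) + D(-46) = (-153*(-844) + 4*(1 + 4)) + (-3 - 214*I*√46) = (129132 + 4*5) + (-3 - 214*I*√46) = (129132 + 20) + (-3 - 214*I*√46) = 129152 + (-3 - 214*I*√46) = 129149 - 214*I*√46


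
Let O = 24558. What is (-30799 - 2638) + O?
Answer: -8879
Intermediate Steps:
(-30799 - 2638) + O = (-30799 - 2638) + 24558 = -33437 + 24558 = -8879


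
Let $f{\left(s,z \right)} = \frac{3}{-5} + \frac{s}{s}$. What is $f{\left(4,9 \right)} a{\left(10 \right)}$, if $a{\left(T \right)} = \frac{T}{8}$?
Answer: $\frac{1}{2} \approx 0.5$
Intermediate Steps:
$a{\left(T \right)} = \frac{T}{8}$ ($a{\left(T \right)} = T \frac{1}{8} = \frac{T}{8}$)
$f{\left(s,z \right)} = \frac{2}{5}$ ($f{\left(s,z \right)} = 3 \left(- \frac{1}{5}\right) + 1 = - \frac{3}{5} + 1 = \frac{2}{5}$)
$f{\left(4,9 \right)} a{\left(10 \right)} = \frac{2 \cdot \frac{1}{8} \cdot 10}{5} = \frac{2}{5} \cdot \frac{5}{4} = \frac{1}{2}$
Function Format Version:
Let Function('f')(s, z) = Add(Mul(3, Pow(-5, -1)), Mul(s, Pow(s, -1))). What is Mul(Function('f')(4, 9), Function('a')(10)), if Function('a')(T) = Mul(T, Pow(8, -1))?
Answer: Rational(1, 2) ≈ 0.50000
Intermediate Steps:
Function('a')(T) = Mul(Rational(1, 8), T) (Function('a')(T) = Mul(T, Rational(1, 8)) = Mul(Rational(1, 8), T))
Function('f')(s, z) = Rational(2, 5) (Function('f')(s, z) = Add(Mul(3, Rational(-1, 5)), 1) = Add(Rational(-3, 5), 1) = Rational(2, 5))
Mul(Function('f')(4, 9), Function('a')(10)) = Mul(Rational(2, 5), Mul(Rational(1, 8), 10)) = Mul(Rational(2, 5), Rational(5, 4)) = Rational(1, 2)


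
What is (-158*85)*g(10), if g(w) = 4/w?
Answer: -5372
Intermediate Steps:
(-158*85)*g(10) = (-158*85)*(4/10) = -53720/10 = -13430*⅖ = -5372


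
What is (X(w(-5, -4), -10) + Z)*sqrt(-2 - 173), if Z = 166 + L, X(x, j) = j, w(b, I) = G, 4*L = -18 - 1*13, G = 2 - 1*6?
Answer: 2965*I*sqrt(7)/4 ≈ 1961.2*I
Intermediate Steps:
G = -4 (G = 2 - 6 = -4)
L = -31/4 (L = (-18 - 1*13)/4 = (-18 - 13)/4 = (1/4)*(-31) = -31/4 ≈ -7.7500)
w(b, I) = -4
Z = 633/4 (Z = 166 - 31/4 = 633/4 ≈ 158.25)
(X(w(-5, -4), -10) + Z)*sqrt(-2 - 173) = (-10 + 633/4)*sqrt(-2 - 173) = 593*sqrt(-175)/4 = 593*(5*I*sqrt(7))/4 = 2965*I*sqrt(7)/4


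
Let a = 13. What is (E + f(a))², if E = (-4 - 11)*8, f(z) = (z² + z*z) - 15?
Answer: 41209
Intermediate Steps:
f(z) = -15 + 2*z² (f(z) = (z² + z²) - 15 = 2*z² - 15 = -15 + 2*z²)
E = -120 (E = -15*8 = -120)
(E + f(a))² = (-120 + (-15 + 2*13²))² = (-120 + (-15 + 2*169))² = (-120 + (-15 + 338))² = (-120 + 323)² = 203² = 41209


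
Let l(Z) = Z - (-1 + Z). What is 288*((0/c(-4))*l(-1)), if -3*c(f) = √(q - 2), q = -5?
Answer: 0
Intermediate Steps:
l(Z) = 1 (l(Z) = Z + (1 - Z) = 1)
c(f) = -I*√7/3 (c(f) = -√(-5 - 2)/3 = -I*√7/3)
288*((0/c(-4))*l(-1)) = 288*((0/((-I*√7/3)))*1) = 288*((0*(3*I*√7/7))*1) = 288*(0*1) = 288*0 = 0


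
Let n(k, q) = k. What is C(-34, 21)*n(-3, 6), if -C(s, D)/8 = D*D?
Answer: 10584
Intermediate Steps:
C(s, D) = -8*D² (C(s, D) = -8*D*D = -8*D²)
C(-34, 21)*n(-3, 6) = -8*21²*(-3) = -8*441*(-3) = -3528*(-3) = 10584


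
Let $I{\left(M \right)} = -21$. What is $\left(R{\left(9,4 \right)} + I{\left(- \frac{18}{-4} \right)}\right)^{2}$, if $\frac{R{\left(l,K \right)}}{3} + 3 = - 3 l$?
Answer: $12321$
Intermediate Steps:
$R{\left(l,K \right)} = -9 - 9 l$ ($R{\left(l,K \right)} = -9 + 3 \left(- 3 l\right) = -9 - 9 l$)
$\left(R{\left(9,4 \right)} + I{\left(- \frac{18}{-4} \right)}\right)^{2} = \left(\left(-9 - 81\right) - 21\right)^{2} = \left(-90 - 21\right)^{2} = \left(-111\right)^{2} = 12321$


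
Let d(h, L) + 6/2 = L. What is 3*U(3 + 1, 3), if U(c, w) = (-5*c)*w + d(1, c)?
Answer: -177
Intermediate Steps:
d(h, L) = -3 + L
U(c, w) = -3 + c - 5*c*w (U(c, w) = (-5*c)*w + (-3 + c) = -5*c*w + (-3 + c) = -3 + c - 5*c*w)
3*U(3 + 1, 3) = 3*(-3 + (3 + 1) - 5*(3 + 1)*3) = 3*(-3 + 4 - 5*4*3) = 3*(-3 + 4 - 60) = 3*(-59) = -177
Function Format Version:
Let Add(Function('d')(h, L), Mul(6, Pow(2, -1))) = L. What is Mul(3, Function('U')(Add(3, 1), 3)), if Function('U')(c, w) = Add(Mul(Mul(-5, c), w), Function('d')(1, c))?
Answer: -177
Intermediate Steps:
Function('d')(h, L) = Add(-3, L)
Function('U')(c, w) = Add(-3, c, Mul(-5, c, w)) (Function('U')(c, w) = Add(Mul(Mul(-5, c), w), Add(-3, c)) = Add(Mul(-5, c, w), Add(-3, c)) = Add(-3, c, Mul(-5, c, w)))
Mul(3, Function('U')(Add(3, 1), 3)) = Mul(3, Add(-3, Add(3, 1), Mul(-5, Add(3, 1), 3))) = Mul(3, Add(-3, 4, Mul(-5, 4, 3))) = Mul(3, Add(-3, 4, -60)) = Mul(3, -59) = -177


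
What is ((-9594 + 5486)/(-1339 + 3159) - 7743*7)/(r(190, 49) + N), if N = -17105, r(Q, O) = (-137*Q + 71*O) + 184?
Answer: 948557/690760 ≈ 1.3732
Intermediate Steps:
r(Q, O) = 184 - 137*Q + 71*O
((-9594 + 5486)/(-1339 + 3159) - 7743*7)/(r(190, 49) + N) = ((-9594 + 5486)/(-1339 + 3159) - 7743*7)/((184 - 137*190 + 71*49) - 17105) = (-4108/1820 - 54201)/((184 - 26030 + 3479) - 17105) = (-4108*1/1820 - 54201)/(-22367 - 17105) = (-79/35 - 54201)/(-39472) = -1897114/35*(-1/39472) = 948557/690760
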